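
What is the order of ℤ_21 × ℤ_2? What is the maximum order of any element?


|ℤ_21 × ℤ_2| = 21 × 2 = 42
Max element order = lcm(21,2) = 42
Cyclic? Yes (gcd=1)

|ℤ_21×ℤ_2| = 42, max element order = 42


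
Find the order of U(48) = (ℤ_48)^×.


U(n) is the group of units mod n; |U(n)| = φ(n)
|U(48)| = φ(48) = 16

|U(48) = (ℤ_48)^×| = 16


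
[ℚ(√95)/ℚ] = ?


√95 has minimal polynomial x² - 95 (irreducible over ℚ since 95 is squarefree)

[ℚ(√95)/ℚ] = 2


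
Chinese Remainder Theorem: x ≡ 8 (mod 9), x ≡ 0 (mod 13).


m₁ = 9, m₂ = 13, gcd = 1, so CRT applies. M = m₁·m₂ = 117
Let M₁ = M/m₁ = 13, M₂ = M/m₂ = 9
Find y₁ ≡ M₁⁻¹ (mod m₁): 13⁻¹ ≡ 7 (mod 9)
Find y₂ ≡ M₂⁻¹ (mod m₂): 9⁻¹ ≡ 3 (mod 13)
x = a₁·M₁·y₁ + a₂·M₂·y₂ = 8·13·7 + 0·9·3 = 728
Reduce mod 117: x ≡ 26
Check: 26 mod 9 = 8 ✓, 26 mod 13 = 0 ✓

x ≡ 26 (mod 117)


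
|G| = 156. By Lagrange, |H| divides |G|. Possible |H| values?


Lagrange's theorem: |H| divides |G|
|G| = 156
Divisors of 156: 1, 2, 3, 4, 6, 12, 13, 26, 39, 52, 78, 156

Possible subgroup orders: {1, 2, 3, 4, 6, 12, 13, 26, 39, 52, 78, 156}


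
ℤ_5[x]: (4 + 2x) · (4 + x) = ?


Expand and collect like terms; reduce coefficients mod 5:
x^0: 4·4 = 16 ≡ 1 (mod 5)
x^1: 4·1 + 2·4 = 12 ≡ 2 (mod 5)
x^2: 2·1 = 2 ≡ 2 (mod 5)
Result: 1 + 2x + 2x^2

f · g = 1 + 2x + 2x^2


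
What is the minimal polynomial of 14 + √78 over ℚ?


Let α = 14 + √78. Then α - 14 = √78, so (α - 14)² = 78, giving α² - 28α + 118 = 0. Degree 2 and α ∉ ℚ, so this is the minimal polynomial.

Minimal polynomial: x² - 28x + 118


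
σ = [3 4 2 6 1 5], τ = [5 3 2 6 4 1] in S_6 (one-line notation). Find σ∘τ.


σ∘τ: apply τ first, then σ
1 →τ 5 →σ 1
2 →τ 3 →σ 2
3 →τ 2 →σ 4
4 →τ 6 →σ 5
5 →τ 4 →σ 6
6 →τ 1 →σ 3

σ∘τ = [1 2 4 5 6 3]


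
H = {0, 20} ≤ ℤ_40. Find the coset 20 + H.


20 + H = {20 + h (mod 40) : h ∈ H}
20+0=20, 20+20=0
20 + H = {0, 20} = 0 + H

20 + H = {0, 20}


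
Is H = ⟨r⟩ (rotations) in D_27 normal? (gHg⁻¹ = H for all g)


H = ⟨r⟩ (rotations) in D_27
The rotation subgroup ⟨r⟩ has index 2 in D_27, so it is normal

Yes, normal subgroup


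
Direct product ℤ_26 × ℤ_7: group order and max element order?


|ℤ_26 × ℤ_7| = 26 × 7 = 182
Max element order = lcm(26,7) = 182
Cyclic? Yes (gcd=1)

|ℤ_26×ℤ_7| = 182, max element order = 182


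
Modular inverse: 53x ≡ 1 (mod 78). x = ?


Use the extended Euclidean algorithm to write 1 = 53·s + 78·t; then s mod 78 is the inverse.
Euclidean algorithm:
  53 = 0·78 + 53
  78 = 1·53 + 25
  53 = 2·25 + 3
  25 = 8·3 + 1
  3 = 3·1 + 0
gcd(53,78) = 1
Back-substitution gives: 53·(-25) + 78·(17) = 1
So 53⁻¹ ≡ -25 ≡ 53 (mod 78)
Check: 53 × 53 = 2809 ≡ 1 (mod 78) ✓

53⁻¹ ≡ 53 (mod 78)


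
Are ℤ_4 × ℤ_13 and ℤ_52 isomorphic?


Comparing ℤ_4 × ℤ_13 and ℤ_52:
gcd(4,13) = 1, so ℤ_4 × ℤ_13 ≅ ℤ_52 (CRT)

Yes, ℤ_4 × ℤ_13 ≅ ℤ_52


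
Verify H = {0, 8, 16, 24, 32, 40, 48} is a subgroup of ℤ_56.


Subgroup test for H = {0, 8, 16, 24, 32, 40, 48} in (ℤ_56, +):
(1) 0 ∈ H? Yes
(2) Closure: for all a,b ∈ H, (a+b) mod 56 ∈ H? Yes
(3) Inverses: for all a ∈ H, -a mod 56 ∈ H? Yes

Yes, H is a subgroup of ℤ_56


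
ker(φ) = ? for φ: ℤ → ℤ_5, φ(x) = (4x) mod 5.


Kernel = preimage of identity
ker(φ) = {x ∈ ℤ : 4x ≡ 0 (mod 5)}. gcd(4,5) = 1, so 4x ≡ 0 (mod 5) ⟺ x ≡ 0 (mod 5/1 = 5). Hence ker(φ) = 5ℤ

ker(φ) = 5ℤ


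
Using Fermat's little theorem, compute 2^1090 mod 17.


Fermat's little theorem: if p is prime and gcd(a,p)=1, then a^(p-1) ≡ 1 (mod p)
p = 17 is prime, gcd(2,17) = 1
Reduce exponent: 1090 mod 16 = 2
So 2^1090 ≡ 2^2 (mod 17)
2^2 mod 17 = 4

2^1090 ≡ 4 (mod 17)


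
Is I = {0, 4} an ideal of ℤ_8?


Check ideal conditions for I = {0, 4} in ℤ_8:
(1) I is an additive subgroup? Yes
(2) For r ∈ ℤ_8 and a ∈ I: r·a ∈ I? Yes

Yes, I is an ideal of ℤ_8


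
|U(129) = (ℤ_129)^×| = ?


U(n) is the group of units mod n; |U(n)| = φ(n)
|U(129)| = φ(129) = 84

|U(129) = (ℤ_129)^×| = 84


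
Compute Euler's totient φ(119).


Factor n: 119 = 7 × 17
φ(n) = n · ∏(1 - 1/p) over distinct primes p | n
φ(119) = 119 · (1 - 1/7) · (1 - 1/17) = 96

φ(119) = 96


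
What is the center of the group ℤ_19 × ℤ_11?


Z(G) = {g ∈ G | gx = xg for all x ∈ G}
Direct product of abelian groups is abelian, so Z(G) = G

Z(ℤ_19 × ℤ_11) = ℤ_19 × ℤ_11


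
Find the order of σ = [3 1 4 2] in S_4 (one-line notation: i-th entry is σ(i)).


Cycle decomposition: (1 3 4 2)
Cycle lengths: 4
Order = lcm(4) = 4

ord(σ) = 4


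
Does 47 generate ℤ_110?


g generates ℤ_n iff gcd(g, n) = 1
gcd(47, 110) = 1
Since gcd = 1, 47 is a generator.

Yes, 47 generates ℤ_110


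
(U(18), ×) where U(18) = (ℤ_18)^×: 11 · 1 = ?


Operation: multiplication mod 18
11 · 1 = (a × b) mod 18 with a = 11, b = 1

11 · 1 = 11


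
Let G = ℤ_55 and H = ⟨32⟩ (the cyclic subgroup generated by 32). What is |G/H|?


|⟨32⟩| = n / gcd(32, 55) = 55 / 1 = 55
H is normal (ℤ_55 is abelian).
|G/H| = |G| / |H| = 55 / 55 = 1

|G/H| = 1


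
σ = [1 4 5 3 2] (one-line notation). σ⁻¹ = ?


To find σ⁻¹, swap domain and range:
σ(1) = 1 → σ⁻¹(1) = 1
σ(2) = 4 → σ⁻¹(4) = 2
σ(3) = 5 → σ⁻¹(5) = 3
σ(4) = 3 → σ⁻¹(3) = 4
σ(5) = 2 → σ⁻¹(2) = 5

σ⁻¹ = [1 5 4 2 3]


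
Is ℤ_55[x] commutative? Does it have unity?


ℤ_55 has zero divisors (5·11 ≡ 0), and these lift to constant zero divisors in ℤ_55[x]; so not an integral domain
Commutative: Yes
Integral domain: No
Has unity: Yes

ℤ_55[x]: Commutative=Yes, Unity=Yes


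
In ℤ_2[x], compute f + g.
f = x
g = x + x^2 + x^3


Add coefficients mod 2:
x^0: 0 + 0 = 0 (mod 2)
x^1: 1 + 1 = 0 (mod 2)
x^2: 0 + 1 = 1 (mod 2)
x^3: 0 + 1 = 1 (mod 2)
Result: x^2 + x^3

f + g = x^2 + x^3


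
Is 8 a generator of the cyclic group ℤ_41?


g generates ℤ_n iff gcd(g, n) = 1
gcd(8, 41) = 1
Since gcd = 1, 8 is a generator.

Yes, 8 generates ℤ_41


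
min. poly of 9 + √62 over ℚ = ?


Let α = 9 + √62. Then α - 9 = √62, so (α - 9)² = 62, giving α² - 18α + 19 = 0. Degree 2 and α ∉ ℚ, so this is the minimal polynomial.

Minimal polynomial: x² - 18x + 19


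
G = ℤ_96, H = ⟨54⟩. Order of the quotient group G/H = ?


|⟨54⟩| = n / gcd(54, 96) = 96 / 6 = 16
H is normal (ℤ_96 is abelian).
|G/H| = |G| / |H| = 96 / 16 = 6

|G/H| = 6


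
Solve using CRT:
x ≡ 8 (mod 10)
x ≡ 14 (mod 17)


m₁ = 10, m₂ = 17, gcd = 1, so CRT applies. M = m₁·m₂ = 170
Let M₁ = M/m₁ = 17, M₂ = M/m₂ = 10
Find y₁ ≡ M₁⁻¹ (mod m₁): 17⁻¹ ≡ 3 (mod 10)
Find y₂ ≡ M₂⁻¹ (mod m₂): 10⁻¹ ≡ 12 (mod 17)
x = a₁·M₁·y₁ + a₂·M₂·y₂ = 8·17·3 + 14·10·12 = 2088
Reduce mod 170: x ≡ 48
Check: 48 mod 10 = 8 ✓, 48 mod 17 = 14 ✓

x ≡ 48 (mod 170)


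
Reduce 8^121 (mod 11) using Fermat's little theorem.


Fermat's little theorem: if p is prime and gcd(a,p)=1, then a^(p-1) ≡ 1 (mod p)
p = 11 is prime, gcd(8,11) = 1
Reduce exponent: 121 mod 10 = 1
So 8^121 ≡ 8^1 (mod 11)
8^1 mod 11 = 8

8^121 ≡ 8 (mod 11)


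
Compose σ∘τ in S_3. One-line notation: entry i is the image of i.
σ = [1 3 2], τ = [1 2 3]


σ∘τ: apply τ first, then σ
1 →τ 1 →σ 1
2 →τ 2 →σ 3
3 →τ 3 →σ 2

σ∘τ = [1 3 2]


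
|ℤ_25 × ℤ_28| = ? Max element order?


|ℤ_25 × ℤ_28| = 25 × 28 = 700
Max element order = lcm(25,28) = 700
Cyclic? Yes (gcd=1)

|ℤ_25×ℤ_28| = 700, max element order = 700


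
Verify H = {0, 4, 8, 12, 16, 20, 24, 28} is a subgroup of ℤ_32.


Subgroup test for H = {0, 4, 8, 12, 16, 20, 24, 28} in (ℤ_32, +):
(1) 0 ∈ H? Yes
(2) Closure: for all a,b ∈ H, (a+b) mod 32 ∈ H? Yes
(3) Inverses: for all a ∈ H, -a mod 32 ∈ H? Yes

Yes, H is a subgroup of ℤ_32


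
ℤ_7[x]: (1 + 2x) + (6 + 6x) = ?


Add coefficients mod 7:
x^0: 1 + 6 = 0 (mod 7)
x^1: 2 + 6 = 1 (mod 7)
Result: x

f + g = x


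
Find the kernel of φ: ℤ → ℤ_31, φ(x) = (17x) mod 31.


Kernel = preimage of identity
ker(φ) = {x ∈ ℤ : 17x ≡ 0 (mod 31)}. gcd(17,31) = 1, so 17x ≡ 0 (mod 31) ⟺ x ≡ 0 (mod 31/1 = 31). Hence ker(φ) = 31ℤ

ker(φ) = 31ℤ


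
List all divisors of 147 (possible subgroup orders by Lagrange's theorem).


Lagrange's theorem: |H| divides |G|
|G| = 147
Divisors of 147: 1, 3, 7, 21, 49, 147

Possible subgroup orders: {1, 3, 7, 21, 49, 147}


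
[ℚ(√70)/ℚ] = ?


√70 has minimal polynomial x² - 70 (irreducible over ℚ since 70 is squarefree)

[ℚ(√70)/ℚ] = 2


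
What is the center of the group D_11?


Z(G) = {g ∈ G | gx = xg for all x ∈ G}
For odd n, Z(D_n) = {e}: no nontrivial rotation commutes with all reflections

Z(D_11) = {e}


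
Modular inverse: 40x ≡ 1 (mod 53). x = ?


Use the extended Euclidean algorithm to write 1 = 40·s + 53·t; then s mod 53 is the inverse.
Euclidean algorithm:
  40 = 0·53 + 40
  53 = 1·40 + 13
  40 = 3·13 + 1
  13 = 13·1 + 0
gcd(40,53) = 1
Back-substitution gives: 40·(4) + 53·(-3) = 1
So 40⁻¹ ≡ 4 ≡ 4 (mod 53)
Check: 40 × 4 = 160 ≡ 1 (mod 53) ✓

40⁻¹ ≡ 4 (mod 53)


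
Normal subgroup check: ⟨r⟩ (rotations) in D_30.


H = ⟨r⟩ (rotations) in D_30
The rotation subgroup ⟨r⟩ has index 2 in D_30, so it is normal

Yes, normal subgroup


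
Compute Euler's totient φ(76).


Factor n: 76 = 2^2 × 19
φ(n) = n · ∏(1 - 1/p) over distinct primes p | n
φ(76) = 76 · (1 - 1/2) · (1 - 1/19) = 36

φ(76) = 36


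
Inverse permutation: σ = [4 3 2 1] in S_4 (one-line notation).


To find σ⁻¹, swap domain and range:
σ(1) = 4 → σ⁻¹(4) = 1
σ(2) = 3 → σ⁻¹(3) = 2
σ(3) = 2 → σ⁻¹(2) = 3
σ(4) = 1 → σ⁻¹(1) = 4

σ⁻¹ = [4 3 2 1]


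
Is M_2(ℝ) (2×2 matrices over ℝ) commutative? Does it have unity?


Matrix multiplication is non-commutative for n ≥ 2; the identity matrix I is the unity; singular matrices give zero divisors, so not an integral domain
Commutative: No
Integral domain: No
Has unity: Yes

M_2(ℝ) (2×2 matrices over ℝ): Commutative=No, Unity=Yes


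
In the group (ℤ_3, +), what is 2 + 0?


Operation: addition mod 3
2 + 0 = (a + b) mod 3 with a = 2, b = 0

2 + 0 = 2


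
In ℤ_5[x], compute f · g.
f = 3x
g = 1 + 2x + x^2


Expand and collect like terms; reduce coefficients mod 5:
x^0: 0·1 = 0 ≡ 0 (mod 5)
x^1: 0·2 + 3·1 = 3 ≡ 3 (mod 5)
x^2: 0·1 + 3·2 = 6 ≡ 1 (mod 5)
x^3: 3·1 = 3 ≡ 3 (mod 5)
Result: 3x + x^2 + 3x^3

f · g = 3x + x^2 + 3x^3


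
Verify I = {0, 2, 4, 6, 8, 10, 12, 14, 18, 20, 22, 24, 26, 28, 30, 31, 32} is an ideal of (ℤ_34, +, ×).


Check ideal conditions for I = {0, 2, 4, 6, 8, 10, 12, 14, 18, 20, 22, 24, 26, 28, 30, 31, 32} in ℤ_34:
(1) I is an additive subgroup? No
(2) For r ∈ ℤ_34 and a ∈ I: r·a ∈ I? No  [counterexample: r=2, a=8, r·a mod 34 = 16 ∉ I]

No, I is not an ideal of ℤ_34


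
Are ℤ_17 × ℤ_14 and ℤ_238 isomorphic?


Comparing ℤ_17 × ℤ_14 and ℤ_238:
gcd(17,14) = 1, so ℤ_17 × ℤ_14 ≅ ℤ_238 (CRT)

Yes, ℤ_17 × ℤ_14 ≅ ℤ_238


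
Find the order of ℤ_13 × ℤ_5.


|A × B| = |A| · |B|
|ℤ_13 × ℤ_5| = 13 × 5 = 65

|ℤ_13 × ℤ_5| = 65


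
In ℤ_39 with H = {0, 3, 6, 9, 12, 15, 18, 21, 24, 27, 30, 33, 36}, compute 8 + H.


8 + H = {8 + h (mod 39) : h ∈ H}
8+0=8, 8+3=11, 8+6=14, 8+9=17, 8+12=20, 8+15=23, 8+18=26, 8+21=29, 8+24=32, 8+27=35, 8+30=38, 8+33=2, 8+36=5
8 + H = {2, 5, 8, 11, 14, 17, 20, 23, 26, 29, 32, 35, 38} = 2 + H

8 + H = {2, 5, 8, 11, 14, 17, 20, 23, 26, 29, 32, 35, 38}


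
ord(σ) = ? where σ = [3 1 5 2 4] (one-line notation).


Cycle decomposition: (1 3 5 4 2)
Cycle lengths: 5
Order = lcm(5) = 5

ord(σ) = 5


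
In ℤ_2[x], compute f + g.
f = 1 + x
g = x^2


Add coefficients mod 2:
x^0: 1 + 0 = 1 (mod 2)
x^1: 1 + 0 = 1 (mod 2)
x^2: 0 + 1 = 1 (mod 2)
Result: 1 + x + x^2

f + g = 1 + x + x^2


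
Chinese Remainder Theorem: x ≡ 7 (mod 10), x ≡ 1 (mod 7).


m₁ = 10, m₂ = 7, gcd = 1, so CRT applies. M = m₁·m₂ = 70
Let M₁ = M/m₁ = 7, M₂ = M/m₂ = 10
Find y₁ ≡ M₁⁻¹ (mod m₁): 7⁻¹ ≡ 3 (mod 10)
Find y₂ ≡ M₂⁻¹ (mod m₂): 10⁻¹ ≡ 5 (mod 7)
x = a₁·M₁·y₁ + a₂·M₂·y₂ = 7·7·3 + 1·10·5 = 197
Reduce mod 70: x ≡ 57
Check: 57 mod 10 = 7 ✓, 57 mod 7 = 1 ✓

x ≡ 57 (mod 70)


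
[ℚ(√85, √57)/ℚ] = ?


[ℚ(√85,√57):ℚ] = [ℚ(√85,√57):ℚ(√85)]·[ℚ(√85):ℚ] = 2·2 = 4

[ℚ(√85, √57)/ℚ] = 4


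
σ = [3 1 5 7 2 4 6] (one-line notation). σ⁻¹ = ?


To find σ⁻¹, swap domain and range:
σ(1) = 3 → σ⁻¹(3) = 1
σ(2) = 1 → σ⁻¹(1) = 2
σ(3) = 5 → σ⁻¹(5) = 3
σ(4) = 7 → σ⁻¹(7) = 4
σ(5) = 2 → σ⁻¹(2) = 5
σ(6) = 4 → σ⁻¹(4) = 6
σ(7) = 6 → σ⁻¹(6) = 7

σ⁻¹ = [2 5 1 6 3 7 4]


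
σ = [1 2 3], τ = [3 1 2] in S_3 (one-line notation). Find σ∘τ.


σ∘τ: apply τ first, then σ
1 →τ 3 →σ 3
2 →τ 1 →σ 1
3 →τ 2 →σ 2

σ∘τ = [3 1 2]


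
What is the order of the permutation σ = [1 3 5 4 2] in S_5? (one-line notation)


Cycle decomposition: (2 3 5)
Cycle lengths: 3
Order = lcm(3) = 3

ord(σ) = 3


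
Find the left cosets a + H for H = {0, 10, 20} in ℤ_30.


H = {0, 10, 20}, |H| = 3
Number of cosets = |G|/|H| = 30/3 = 10
0 + H = {0, 10, 20}
1 + H = {1, 11, 21}
2 + H = {2, 12, 22}
3 + H = {3, 13, 23}
4 + H = {4, 14, 24}
5 + H = {5, 15, 25}
6 + H = {6, 16, 26}
7 + H = {7, 17, 27}
8 + H = {8, 18, 28}
9 + H = {9, 19, 29}

Cosets: 0+H={0,10,20}; 1+H={1,11,21}; 2+H={2,12,22}; 3+H={3,13,23}; 4+H={4,14,24}; 5+H={5,15,25}; 6+H={6,16,26}; 7+H={7,17,27}; 8+H={8,18,28}; 9+H={9,19,29}


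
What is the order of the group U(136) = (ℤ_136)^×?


U(n) is the group of units mod n; |U(n)| = φ(n)
|U(136)| = φ(136) = 64

|U(136) = (ℤ_136)^×| = 64


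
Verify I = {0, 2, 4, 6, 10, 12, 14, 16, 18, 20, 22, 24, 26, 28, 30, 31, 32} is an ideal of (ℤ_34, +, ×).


Check ideal conditions for I = {0, 2, 4, 6, 10, 12, 14, 16, 18, 20, 22, 24, 26, 28, 30, 31, 32} in ℤ_34:
(1) I is an additive subgroup? No
(2) For r ∈ ℤ_34 and a ∈ I: r·a ∈ I? No  [counterexample: r=2, a=4, r·a mod 34 = 8 ∉ I]

No, I is not an ideal of ℤ_34


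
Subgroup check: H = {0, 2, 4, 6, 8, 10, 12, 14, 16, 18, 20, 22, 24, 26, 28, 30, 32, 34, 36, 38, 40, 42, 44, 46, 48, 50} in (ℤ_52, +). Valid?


Subgroup test for H = {0, 2, 4, 6, 8, 10, 12, 14, 16, 18, 20, 22, 24, 26, 28, 30, 32, 34, 36, 38, 40, 42, 44, 46, 48, 50} in (ℤ_52, +):
(1) 0 ∈ H? Yes
(2) Closure: for all a,b ∈ H, (a+b) mod 52 ∈ H? Yes
(3) Inverses: for all a ∈ H, -a mod 52 ∈ H? Yes

Yes, H is a subgroup of ℤ_52


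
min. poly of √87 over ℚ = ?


√87 satisfies x² - 87 = 0, irreducible over ℚ since 87 is squarefree

Minimal polynomial: x² - 87


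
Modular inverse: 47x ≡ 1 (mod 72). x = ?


Use the extended Euclidean algorithm to write 1 = 47·s + 72·t; then s mod 72 is the inverse.
Euclidean algorithm:
  47 = 0·72 + 47
  72 = 1·47 + 25
  47 = 1·25 + 22
  25 = 1·22 + 3
  22 = 7·3 + 1
  3 = 3·1 + 0
gcd(47,72) = 1
Back-substitution gives: 47·(23) + 72·(-15) = 1
So 47⁻¹ ≡ 23 ≡ 23 (mod 72)
Check: 47 × 23 = 1081 ≡ 1 (mod 72) ✓

47⁻¹ ≡ 23 (mod 72)


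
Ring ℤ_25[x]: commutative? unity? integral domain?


ℤ_25 has zero divisors (5·5 ≡ 0), and these lift to constant zero divisors in ℤ_25[x]; so not an integral domain
Commutative: Yes
Integral domain: No
Has unity: Yes

ℤ_25[x]: Commutative=Yes, Unity=Yes


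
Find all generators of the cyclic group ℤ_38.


g generates ℤ_n iff gcd(g,n) = 1
Prime factors of 38: 2, 19
Generators are g ∈ {1,...,37} not divisible by any of these primes.
Generators: {1, 3, 5, 7, 9, 11, 13, 15, 17, 21, 23, 25, 27, 29, 31, 33, 35, 37}
Number of generators = φ(38) = 18

Generators of ℤ_38 = {1, 3, 5, 7, 9, 11, 13, 15, 17, 21, 23, 25, 27, 29, 31, 33, 35, 37}


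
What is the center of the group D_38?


Z(G) = {g ∈ G | gx = xg for all x ∈ G}
For even n, Z(D_n) = {e, r^(n/2)}: the 180° rotation r^19 commutes with every reflection and rotation

Z(D_38) = {e, r^19}


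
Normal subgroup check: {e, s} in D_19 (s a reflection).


H = {e, s} in D_19 (s a reflection)
r·s·r⁻¹ = sr⁻² ≠ s for n ≥ 3, so {e, s} is not closed under conjugation

No, not a normal subgroup


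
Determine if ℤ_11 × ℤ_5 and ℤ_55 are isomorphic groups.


Comparing ℤ_11 × ℤ_5 and ℤ_55:
gcd(11,5) = 1, so ℤ_11 × ℤ_5 ≅ ℤ_55 (CRT)

Yes, ℤ_11 × ℤ_5 ≅ ℤ_55


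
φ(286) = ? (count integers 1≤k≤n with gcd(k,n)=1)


Factor n: 286 = 2 × 11 × 13
φ(n) = n · ∏(1 - 1/p) over distinct primes p | n
φ(286) = 286 · (1 - 1/2) · (1 - 1/11) · (1 - 1/13) = 120

φ(286) = 120


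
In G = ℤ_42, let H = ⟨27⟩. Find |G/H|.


|⟨27⟩| = n / gcd(27, 42) = 42 / 3 = 14
H is normal (ℤ_42 is abelian).
|G/H| = |G| / |H| = 42 / 14 = 3

|G/H| = 3


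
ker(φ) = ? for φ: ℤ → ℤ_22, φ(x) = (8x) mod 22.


Kernel = preimage of identity
ker(φ) = {x ∈ ℤ : 8x ≡ 0 (mod 22)}. gcd(8,22) = 2, so 8x ≡ 0 (mod 22) ⟺ x ≡ 0 (mod 22/2 = 11). Hence ker(φ) = 11ℤ

ker(φ) = 11ℤ


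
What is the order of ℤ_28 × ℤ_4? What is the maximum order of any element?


|ℤ_28 × ℤ_4| = 28 × 4 = 112
Max element order = lcm(28,4) = 28
Cyclic? No (gcd=4)

|ℤ_28×ℤ_4| = 112, max element order = 28


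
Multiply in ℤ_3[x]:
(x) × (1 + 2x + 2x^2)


Expand and collect like terms; reduce coefficients mod 3:
x^0: 0·1 = 0 ≡ 0 (mod 3)
x^1: 0·2 + 1·1 = 1 ≡ 1 (mod 3)
x^2: 0·2 + 1·2 = 2 ≡ 2 (mod 3)
x^3: 1·2 = 2 ≡ 2 (mod 3)
Result: x + 2x^2 + 2x^3

f · g = x + 2x^2 + 2x^3


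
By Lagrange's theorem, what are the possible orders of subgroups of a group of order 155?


Lagrange's theorem: |H| divides |G|
|G| = 155
Divisors of 155: 1, 5, 31, 155

Possible subgroup orders: {1, 5, 31, 155}


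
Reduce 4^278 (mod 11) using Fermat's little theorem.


Fermat's little theorem: if p is prime and gcd(a,p)=1, then a^(p-1) ≡ 1 (mod p)
p = 11 is prime, gcd(4,11) = 1
Reduce exponent: 278 mod 10 = 8
So 4^278 ≡ 4^8 (mod 11)
4^8 mod 11 = 9

4^278 ≡ 9 (mod 11)


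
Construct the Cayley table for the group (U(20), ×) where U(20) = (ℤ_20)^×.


Elements: {1, 3, 7, 9, 11, 13, 17, 19}
Operation: multiplication mod 20
Entry (a, b) = (a × b) mod 20

Cayley table:
   |  1 |  3 |  7 |  9 | 11 | 13 | 17 | 19
 1 |  1 |  3 |  7 |  9 | 11 | 13 | 17 | 19
 3 |  3 |  9 |  1 |  7 | 13 | 19 | 11 | 17
 7 |  7 |  1 |  9 |  3 | 17 | 11 | 19 | 13
 9 |  9 |  7 |  3 |  1 | 19 | 17 | 13 | 11
11 | 11 | 13 | 17 | 19 |  1 |  3 |  7 |  9
13 | 13 | 19 | 11 | 17 |  3 |  9 |  1 |  7
17 | 17 | 11 | 19 | 13 |  7 |  1 |  9 |  3
19 | 19 | 17 | 13 | 11 |  9 |  7 |  3 |  1


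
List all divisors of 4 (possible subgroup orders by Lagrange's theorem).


Lagrange's theorem: |H| divides |G|
|G| = 4
Divisors of 4: 1, 2, 4

Possible subgroup orders: {1, 2, 4}


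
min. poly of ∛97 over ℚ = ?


∛97 satisfies x³ - 97 = 0, irreducible over ℚ (no rational root; 97 is not a perfect cube)

Minimal polynomial: x³ - 97


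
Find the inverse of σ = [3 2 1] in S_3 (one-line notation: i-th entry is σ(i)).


To find σ⁻¹, swap domain and range:
σ(1) = 3 → σ⁻¹(3) = 1
σ(2) = 2 → σ⁻¹(2) = 2
σ(3) = 1 → σ⁻¹(1) = 3

σ⁻¹ = [3 2 1]


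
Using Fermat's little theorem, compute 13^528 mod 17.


Fermat's little theorem: if p is prime and gcd(a,p)=1, then a^(p-1) ≡ 1 (mod p)
p = 17 is prime, gcd(13,17) = 1
Reduce exponent: 528 mod 16 = 0
So 13^528 ≡ 13^0 (mod 17)
13^0 = 1

13^528 ≡ 1 (mod 17)


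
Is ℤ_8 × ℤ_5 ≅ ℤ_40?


Comparing ℤ_8 × ℤ_5 and ℤ_40:
gcd(8,5) = 1, so ℤ_8 × ℤ_5 ≅ ℤ_40 (CRT)

Yes, ℤ_8 × ℤ_5 ≅ ℤ_40


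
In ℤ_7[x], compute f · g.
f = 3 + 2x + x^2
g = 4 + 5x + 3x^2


Expand and collect like terms; reduce coefficients mod 7:
x^0: 3·4 = 12 ≡ 5 (mod 7)
x^1: 3·5 + 2·4 = 23 ≡ 2 (mod 7)
x^2: 3·3 + 2·5 + 1·4 = 23 ≡ 2 (mod 7)
x^3: 2·3 + 1·5 = 11 ≡ 4 (mod 7)
x^4: 1·3 = 3 ≡ 3 (mod 7)
Result: 5 + 2x + 2x^2 + 4x^3 + 3x^4

f · g = 5 + 2x + 2x^2 + 4x^3 + 3x^4


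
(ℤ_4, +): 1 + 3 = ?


Operation: addition mod 4
1 + 3 = (a + b) mod 4 with a = 1, b = 3

1 + 3 = 0


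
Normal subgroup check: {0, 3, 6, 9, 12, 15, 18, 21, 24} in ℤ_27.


H = {0, 3, 6, 9, 12, 15, 18, 21, 24} in ℤ_27
ℤ_27 is abelian; every subgroup of an abelian group is normal

Yes, normal subgroup


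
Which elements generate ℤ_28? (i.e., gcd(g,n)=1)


g generates ℤ_n iff gcd(g,n) = 1
Prime factors of 28: 2, 7
Generators are g ∈ {1,...,27} not divisible by any of these primes.
Generators: {1, 3, 5, 9, 11, 13, 15, 17, 19, 23, 25, 27}
Number of generators = φ(28) = 12

Generators of ℤ_28 = {1, 3, 5, 9, 11, 13, 15, 17, 19, 23, 25, 27}


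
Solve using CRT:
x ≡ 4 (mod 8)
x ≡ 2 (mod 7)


m₁ = 8, m₂ = 7, gcd = 1, so CRT applies. M = m₁·m₂ = 56
Let M₁ = M/m₁ = 7, M₂ = M/m₂ = 8
Find y₁ ≡ M₁⁻¹ (mod m₁): 7⁻¹ ≡ 7 (mod 8)
Find y₂ ≡ M₂⁻¹ (mod m₂): 8⁻¹ ≡ 1 (mod 7)
x = a₁·M₁·y₁ + a₂·M₂·y₂ = 4·7·7 + 2·8·1 = 212
Reduce mod 56: x ≡ 44
Check: 44 mod 8 = 4 ✓, 44 mod 7 = 2 ✓

x ≡ 44 (mod 56)


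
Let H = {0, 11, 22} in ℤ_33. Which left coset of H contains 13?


13 + H = {13 + h (mod 33) : h ∈ H}
13+0=13, 13+11=24, 13+22=2
13 + H = {2, 13, 24} = 2 + H

13 + H = {2, 13, 24}


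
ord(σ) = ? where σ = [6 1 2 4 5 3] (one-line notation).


Cycle decomposition: (1 6 3 2)
Cycle lengths: 4
Order = lcm(4) = 4

ord(σ) = 4


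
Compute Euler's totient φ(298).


Factor n: 298 = 2 × 149
φ(n) = n · ∏(1 - 1/p) over distinct primes p | n
φ(298) = 298 · (1 - 1/2) · (1 - 1/149) = 148

φ(298) = 148


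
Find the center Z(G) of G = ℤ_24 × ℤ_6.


Z(G) = {g ∈ G | gx = xg for all x ∈ G}
Direct product of abelian groups is abelian, so Z(G) = G

Z(ℤ_24 × ℤ_6) = ℤ_24 × ℤ_6


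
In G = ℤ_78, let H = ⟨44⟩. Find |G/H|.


|⟨44⟩| = n / gcd(44, 78) = 78 / 2 = 39
H is normal (ℤ_78 is abelian).
|G/H| = |G| / |H| = 78 / 39 = 2

|G/H| = 2


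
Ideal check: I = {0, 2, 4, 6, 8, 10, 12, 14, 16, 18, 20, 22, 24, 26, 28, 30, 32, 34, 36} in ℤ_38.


Check ideal conditions for I = {0, 2, 4, 6, 8, 10, 12, 14, 16, 18, 20, 22, 24, 26, 28, 30, 32, 34, 36} in ℤ_38:
(1) I is an additive subgroup? Yes
(2) For r ∈ ℤ_38 and a ∈ I: r·a ∈ I? Yes

Yes, I is an ideal of ℤ_38


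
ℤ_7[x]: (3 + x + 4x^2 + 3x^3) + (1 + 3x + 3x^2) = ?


Add coefficients mod 7:
x^0: 3 + 1 = 4 (mod 7)
x^1: 1 + 3 = 4 (mod 7)
x^2: 4 + 3 = 0 (mod 7)
x^3: 3 + 0 = 3 (mod 7)
Result: 4 + 4x + 3x^3

f + g = 4 + 4x + 3x^3


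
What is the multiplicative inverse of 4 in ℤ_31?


Use the extended Euclidean algorithm to write 1 = 4·s + 31·t; then s mod 31 is the inverse.
Euclidean algorithm:
  4 = 0·31 + 4
  31 = 7·4 + 3
  4 = 1·3 + 1
  3 = 3·1 + 0
gcd(4,31) = 1
Back-substitution gives: 4·(8) + 31·(-1) = 1
So 4⁻¹ ≡ 8 ≡ 8 (mod 31)
Check: 4 × 8 = 32 ≡ 1 (mod 31) ✓

4⁻¹ ≡ 8 (mod 31)


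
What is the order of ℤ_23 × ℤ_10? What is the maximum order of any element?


|ℤ_23 × ℤ_10| = 23 × 10 = 230
Max element order = lcm(23,10) = 230
Cyclic? Yes (gcd=1)

|ℤ_23×ℤ_10| = 230, max element order = 230


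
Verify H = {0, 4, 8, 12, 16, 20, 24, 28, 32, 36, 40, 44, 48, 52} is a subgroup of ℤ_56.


Subgroup test for H = {0, 4, 8, 12, 16, 20, 24, 28, 32, 36, 40, 44, 48, 52} in (ℤ_56, +):
(1) 0 ∈ H? Yes
(2) Closure: for all a,b ∈ H, (a+b) mod 56 ∈ H? Yes
(3) Inverses: for all a ∈ H, -a mod 56 ∈ H? Yes

Yes, H is a subgroup of ℤ_56


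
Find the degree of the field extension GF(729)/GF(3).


GF(729) = GF(3^6), so the extension degree is 6

[GF(729)/GF(3)] = 6


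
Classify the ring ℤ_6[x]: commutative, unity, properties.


ℤ_6 has zero divisors (2·3 ≡ 0), and these lift to constant zero divisors in ℤ_6[x]; so not an integral domain
Commutative: Yes
Integral domain: No
Has unity: Yes

ℤ_6[x]: Commutative=Yes, Unity=Yes


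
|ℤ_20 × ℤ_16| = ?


|A × B| = |A| · |B|
|ℤ_20 × ℤ_16| = 20 × 16 = 320

|ℤ_20 × ℤ_16| = 320


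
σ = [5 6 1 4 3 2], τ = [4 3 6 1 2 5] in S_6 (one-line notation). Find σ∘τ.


σ∘τ: apply τ first, then σ
1 →τ 4 →σ 4
2 →τ 3 →σ 1
3 →τ 6 →σ 2
4 →τ 1 →σ 5
5 →τ 2 →σ 6
6 →τ 5 →σ 3

σ∘τ = [4 1 2 5 6 3]


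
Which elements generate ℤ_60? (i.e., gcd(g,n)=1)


g generates ℤ_n iff gcd(g,n) = 1
Prime factors of 60: 2, 3, 5
Generators are g ∈ {1,...,59} not divisible by any of these primes.
Generators: {1, 7, 11, 13, 17, 19, 23, 29, 31, 37, 41, 43, 47, 49, 53, 59}
Number of generators = φ(60) = 16

Generators of ℤ_60 = {1, 7, 11, 13, 17, 19, 23, 29, 31, 37, 41, 43, 47, 49, 53, 59}


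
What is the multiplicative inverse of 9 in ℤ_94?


Use the extended Euclidean algorithm to write 1 = 9·s + 94·t; then s mod 94 is the inverse.
Euclidean algorithm:
  9 = 0·94 + 9
  94 = 10·9 + 4
  9 = 2·4 + 1
  4 = 4·1 + 0
gcd(9,94) = 1
Back-substitution gives: 9·(21) + 94·(-2) = 1
So 9⁻¹ ≡ 21 ≡ 21 (mod 94)
Check: 9 × 21 = 189 ≡ 1 (mod 94) ✓

9⁻¹ ≡ 21 (mod 94)


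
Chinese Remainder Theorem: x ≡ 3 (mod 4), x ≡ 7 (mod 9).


m₁ = 4, m₂ = 9, gcd = 1, so CRT applies. M = m₁·m₂ = 36
Let M₁ = M/m₁ = 9, M₂ = M/m₂ = 4
Find y₁ ≡ M₁⁻¹ (mod m₁): 9⁻¹ ≡ 1 (mod 4)
Find y₂ ≡ M₂⁻¹ (mod m₂): 4⁻¹ ≡ 7 (mod 9)
x = a₁·M₁·y₁ + a₂·M₂·y₂ = 3·9·1 + 7·4·7 = 223
Reduce mod 36: x ≡ 7
Check: 7 mod 4 = 3 ✓, 7 mod 9 = 7 ✓

x ≡ 7 (mod 36)


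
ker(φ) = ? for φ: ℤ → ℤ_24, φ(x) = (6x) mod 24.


Kernel = preimage of identity
ker(φ) = {x ∈ ℤ : 6x ≡ 0 (mod 24)}. gcd(6,24) = 6, so 6x ≡ 0 (mod 24) ⟺ x ≡ 0 (mod 24/6 = 4). Hence ker(φ) = 4ℤ

ker(φ) = 4ℤ


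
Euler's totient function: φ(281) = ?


Factor n: 281 = 281
φ(n) = n · ∏(1 - 1/p) over distinct primes p | n
φ(281) = 281 · (1 - 1/281) = 280

φ(281) = 280


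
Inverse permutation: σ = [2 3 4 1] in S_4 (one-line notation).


To find σ⁻¹, swap domain and range:
σ(1) = 2 → σ⁻¹(2) = 1
σ(2) = 3 → σ⁻¹(3) = 2
σ(3) = 4 → σ⁻¹(4) = 3
σ(4) = 1 → σ⁻¹(1) = 4

σ⁻¹ = [4 1 2 3]


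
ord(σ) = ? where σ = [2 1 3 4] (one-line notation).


Cycle decomposition: (1 2)
Cycle lengths: 2
Order = lcm(2) = 2

ord(σ) = 2


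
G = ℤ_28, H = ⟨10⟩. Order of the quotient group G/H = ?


|⟨10⟩| = n / gcd(10, 28) = 28 / 2 = 14
H is normal (ℤ_28 is abelian).
|G/H| = |G| / |H| = 28 / 14 = 2

|G/H| = 2


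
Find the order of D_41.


|D_n| = 2n (n rotations and n reflections)
|D_41| = 2×41 = 82

|D_41| = 82


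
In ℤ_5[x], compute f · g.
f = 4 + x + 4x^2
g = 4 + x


Expand and collect like terms; reduce coefficients mod 5:
x^0: 4·4 = 16 ≡ 1 (mod 5)
x^1: 4·1 + 1·4 = 8 ≡ 3 (mod 5)
x^2: 1·1 + 4·4 = 17 ≡ 2 (mod 5)
x^3: 4·1 = 4 ≡ 4 (mod 5)
Result: 1 + 3x + 2x^2 + 4x^3

f · g = 1 + 3x + 2x^2 + 4x^3


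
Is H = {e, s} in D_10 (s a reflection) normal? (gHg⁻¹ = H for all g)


H = {e, s} in D_10 (s a reflection)
r·s·r⁻¹ = sr⁻² ≠ s for n ≥ 3, so {e, s} is not closed under conjugation

No, not a normal subgroup


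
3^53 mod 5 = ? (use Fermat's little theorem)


Fermat's little theorem: if p is prime and gcd(a,p)=1, then a^(p-1) ≡ 1 (mod p)
p = 5 is prime, gcd(3,5) = 1
Reduce exponent: 53 mod 4 = 1
So 3^53 ≡ 3^1 (mod 5)
3^1 mod 5 = 3

3^53 ≡ 3 (mod 5)


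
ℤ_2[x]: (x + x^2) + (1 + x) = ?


Add coefficients mod 2:
x^0: 0 + 1 = 1 (mod 2)
x^1: 1 + 1 = 0 (mod 2)
x^2: 1 + 0 = 1 (mod 2)
Result: 1 + x^2

f + g = 1 + x^2


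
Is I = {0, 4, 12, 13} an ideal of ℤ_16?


Check ideal conditions for I = {0, 4, 12, 13} in ℤ_16:
(1) I is an additive subgroup? No
(2) For r ∈ ℤ_16 and a ∈ I: r·a ∈ I? No  [counterexample: r=2, a=4, r·a mod 16 = 8 ∉ I]

No, I is not an ideal of ℤ_16


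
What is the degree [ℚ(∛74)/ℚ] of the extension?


∛74 has minimal polynomial x³ - 74 (irreducible over ℚ since 74 is not a perfect cube)

[ℚ(∛74)/ℚ] = 3


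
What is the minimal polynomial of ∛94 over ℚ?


∛94 satisfies x³ - 94 = 0, irreducible over ℚ (no rational root; 94 is not a perfect cube)

Minimal polynomial: x³ - 94


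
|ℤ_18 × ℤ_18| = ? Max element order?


|ℤ_18 × ℤ_18| = 18 × 18 = 324
Max element order = lcm(18,18) = 18
Cyclic? No (gcd=18)

|ℤ_18×ℤ_18| = 324, max element order = 18


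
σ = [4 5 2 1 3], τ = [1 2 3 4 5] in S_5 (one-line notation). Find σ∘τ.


σ∘τ: apply τ first, then σ
1 →τ 1 →σ 4
2 →τ 2 →σ 5
3 →τ 3 →σ 2
4 →τ 4 →σ 1
5 →τ 5 →σ 3

σ∘τ = [4 5 2 1 3]


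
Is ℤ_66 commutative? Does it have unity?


ℤ_66 is a commutative ring with unity 1; 66 = 2×33 is composite, so 2·33 ≡ 0 gives zero divisors (not an integral domain)
Commutative: Yes
Integral domain: No
Has unity: Yes

ℤ_66: Commutative=Yes, Unity=Yes


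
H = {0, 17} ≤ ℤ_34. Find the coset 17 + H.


17 + H = {17 + h (mod 34) : h ∈ H}
17+0=17, 17+17=0
17 + H = {0, 17} = 0 + H

17 + H = {0, 17}


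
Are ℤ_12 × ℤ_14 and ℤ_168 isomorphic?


Comparing ℤ_12 × ℤ_14 and ℤ_168:
gcd(12,14) = 2 ≠ 1. Max element order in ℤ_12×ℤ_14 is lcm(12,14) = 84 < 168, so it has no element of order 168

No, ℤ_12 × ℤ_14 ≇ ℤ_168


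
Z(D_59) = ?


Z(G) = {g ∈ G | gx = xg for all x ∈ G}
For odd n, Z(D_n) = {e}: no nontrivial rotation commutes with all reflections

Z(D_59) = {e}


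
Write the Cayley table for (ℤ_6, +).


Elements: {0, 1, 2, 3, 4, 5}
Operation: addition mod 6
Entry (a, b) = (a + b) mod 6

Cayley table:
  | 0 | 1 | 2 | 3 | 4 | 5
0 | 0 | 1 | 2 | 3 | 4 | 5
1 | 1 | 2 | 3 | 4 | 5 | 0
2 | 2 | 3 | 4 | 5 | 0 | 1
3 | 3 | 4 | 5 | 0 | 1 | 2
4 | 4 | 5 | 0 | 1 | 2 | 3
5 | 5 | 0 | 1 | 2 | 3 | 4


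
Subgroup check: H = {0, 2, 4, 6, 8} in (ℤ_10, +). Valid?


Subgroup test for H = {0, 2, 4, 6, 8} in (ℤ_10, +):
(1) 0 ∈ H? Yes
(2) Closure: for all a,b ∈ H, (a+b) mod 10 ∈ H? Yes
(3) Inverses: for all a ∈ H, -a mod 10 ∈ H? Yes

Yes, H is a subgroup of ℤ_10


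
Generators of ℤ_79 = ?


g generates ℤ_n iff gcd(g,n) = 1
Prime factors of 79: 79
Generators are g ∈ {1,...,78} not divisible by any of these primes.
Generators: {1, 2, 3, 4, 5, 6, 7, 8, 9, 10, 11, 12, 13, 14, 15, 16, 17, 18, 19, 20, 21, 22, 23, 24, 25, 26, 27, 28, 29, 30, 31, 32, 33, 34, 35, 36, 37, 38, 39, 40, 41, 42, 43, 44, 45, 46, 47, 48, 49, 50, 51, 52, 53, 54, 55, 56, 57, 58, 59, 60, 61, 62, 63, 64, 65, 66, 67, 68, 69, 70, 71, 72, 73, 74, 75, 76, 77, 78}
Number of generators = φ(79) = 78

Generators of ℤ_79 = {1, 2, 3, 4, 5, 6, 7, 8, 9, 10, 11, 12, 13, 14, 15, 16, 17, 18, 19, 20, 21, 22, 23, 24, 25, 26, 27, 28, 29, 30, 31, 32, 33, 34, 35, 36, 37, 38, 39, 40, 41, 42, 43, 44, 45, 46, 47, 48, 49, 50, 51, 52, 53, 54, 55, 56, 57, 58, 59, 60, 61, 62, 63, 64, 65, 66, 67, 68, 69, 70, 71, 72, 73, 74, 75, 76, 77, 78}


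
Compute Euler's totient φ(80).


Factor n: 80 = 2^4 × 5
φ(n) = n · ∏(1 - 1/p) over distinct primes p | n
φ(80) = 80 · (1 - 1/2) · (1 - 1/5) = 32

φ(80) = 32


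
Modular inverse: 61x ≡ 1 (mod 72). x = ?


Use the extended Euclidean algorithm to write 1 = 61·s + 72·t; then s mod 72 is the inverse.
Euclidean algorithm:
  61 = 0·72 + 61
  72 = 1·61 + 11
  61 = 5·11 + 6
  11 = 1·6 + 5
  6 = 1·5 + 1
  5 = 5·1 + 0
gcd(61,72) = 1
Back-substitution gives: 61·(13) + 72·(-11) = 1
So 61⁻¹ ≡ 13 ≡ 13 (mod 72)
Check: 61 × 13 = 793 ≡ 1 (mod 72) ✓

61⁻¹ ≡ 13 (mod 72)


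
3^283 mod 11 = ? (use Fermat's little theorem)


Fermat's little theorem: if p is prime and gcd(a,p)=1, then a^(p-1) ≡ 1 (mod p)
p = 11 is prime, gcd(3,11) = 1
Reduce exponent: 283 mod 10 = 3
So 3^283 ≡ 3^3 (mod 11)
3^3 mod 11 = 5

3^283 ≡ 5 (mod 11)


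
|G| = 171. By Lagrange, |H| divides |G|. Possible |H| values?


Lagrange's theorem: |H| divides |G|
|G| = 171
Divisors of 171: 1, 3, 9, 19, 57, 171

Possible subgroup orders: {1, 3, 9, 19, 57, 171}


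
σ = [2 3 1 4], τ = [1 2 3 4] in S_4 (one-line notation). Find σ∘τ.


σ∘τ: apply τ first, then σ
1 →τ 1 →σ 2
2 →τ 2 →σ 3
3 →τ 3 →σ 1
4 →τ 4 →σ 4

σ∘τ = [2 3 1 4]


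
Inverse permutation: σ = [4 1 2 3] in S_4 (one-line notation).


To find σ⁻¹, swap domain and range:
σ(1) = 4 → σ⁻¹(4) = 1
σ(2) = 1 → σ⁻¹(1) = 2
σ(3) = 2 → σ⁻¹(2) = 3
σ(4) = 3 → σ⁻¹(3) = 4

σ⁻¹ = [2 3 4 1]


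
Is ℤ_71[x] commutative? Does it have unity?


ℤ_71 is a field (n prime), so ℤ_71[x] is a commutative integral domain with unity
Commutative: Yes
Integral domain: Yes
Has unity: Yes

ℤ_71[x]: Commutative=Yes, Unity=Yes


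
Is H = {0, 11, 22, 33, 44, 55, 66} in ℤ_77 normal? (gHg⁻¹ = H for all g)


H = {0, 11, 22, 33, 44, 55, 66} in ℤ_77
ℤ_77 is abelian; every subgroup of an abelian group is normal

Yes, normal subgroup


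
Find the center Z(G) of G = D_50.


Z(G) = {g ∈ G | gx = xg for all x ∈ G}
For even n, Z(D_n) = {e, r^(n/2)}: the 180° rotation r^25 commutes with every reflection and rotation

Z(D_50) = {e, r^25}


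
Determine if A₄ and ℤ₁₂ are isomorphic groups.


Comparing A₄ and ℤ₁₂:
A₄ is non-abelian, ℤ₁₂ is abelian

No, A₄ ≇ ℤ₁₂


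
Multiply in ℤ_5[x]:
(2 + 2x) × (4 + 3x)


Expand and collect like terms; reduce coefficients mod 5:
x^0: 2·4 = 8 ≡ 3 (mod 5)
x^1: 2·3 + 2·4 = 14 ≡ 4 (mod 5)
x^2: 2·3 = 6 ≡ 1 (mod 5)
Result: 3 + 4x + x^2

f · g = 3 + 4x + x^2


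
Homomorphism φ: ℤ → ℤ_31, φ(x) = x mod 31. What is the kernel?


Kernel = preimage of identity
ker(φ) = {x ∈ ℤ : x ≡ 0 (mod 31)} = 31ℤ = {0, ±31, ±62, ...}

ker(φ) = 31ℤ


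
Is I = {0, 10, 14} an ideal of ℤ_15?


Check ideal conditions for I = {0, 10, 14} in ℤ_15:
(1) I is an additive subgroup? No
(2) For r ∈ ℤ_15 and a ∈ I: r·a ∈ I? No  [counterexample: r=2, a=10, r·a mod 15 = 5 ∉ I]

No, I is not an ideal of ℤ_15


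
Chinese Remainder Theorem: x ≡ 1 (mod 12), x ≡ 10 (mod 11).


m₁ = 12, m₂ = 11, gcd = 1, so CRT applies. M = m₁·m₂ = 132
Let M₁ = M/m₁ = 11, M₂ = M/m₂ = 12
Find y₁ ≡ M₁⁻¹ (mod m₁): 11⁻¹ ≡ 11 (mod 12)
Find y₂ ≡ M₂⁻¹ (mod m₂): 12⁻¹ ≡ 1 (mod 11)
x = a₁·M₁·y₁ + a₂·M₂·y₂ = 1·11·11 + 10·12·1 = 241
Reduce mod 132: x ≡ 109
Check: 109 mod 12 = 1 ✓, 109 mod 11 = 10 ✓

x ≡ 109 (mod 132)


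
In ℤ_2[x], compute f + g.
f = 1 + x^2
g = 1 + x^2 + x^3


Add coefficients mod 2:
x^0: 1 + 1 = 0 (mod 2)
x^1: 0 + 0 = 0 (mod 2)
x^2: 1 + 1 = 0 (mod 2)
x^3: 0 + 1 = 1 (mod 2)
Result: x^3

f + g = x^3


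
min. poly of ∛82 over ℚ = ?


∛82 satisfies x³ - 82 = 0, irreducible over ℚ (no rational root; 82 is not a perfect cube)

Minimal polynomial: x³ - 82


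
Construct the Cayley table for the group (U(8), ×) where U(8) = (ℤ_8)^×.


Elements: {1, 3, 5, 7}
Operation: multiplication mod 8
Entry (a, b) = (a × b) mod 8

Cayley table:
  | 1 | 3 | 5 | 7
1 | 1 | 3 | 5 | 7
3 | 3 | 1 | 7 | 5
5 | 5 | 7 | 1 | 3
7 | 7 | 5 | 3 | 1


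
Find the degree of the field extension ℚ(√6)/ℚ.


√6 has minimal polynomial x² - 6 (irreducible over ℚ since 6 is squarefree)

[ℚ(√6)/ℚ] = 2


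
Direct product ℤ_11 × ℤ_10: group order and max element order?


|ℤ_11 × ℤ_10| = 11 × 10 = 110
Max element order = lcm(11,10) = 110
Cyclic? Yes (gcd=1)

|ℤ_11×ℤ_10| = 110, max element order = 110


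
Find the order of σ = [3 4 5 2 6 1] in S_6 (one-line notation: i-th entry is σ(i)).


Cycle decomposition: (1 3 5 6) (2 4)
Cycle lengths: 4, 2
Order = lcm(4, 2) = 4

ord(σ) = 4


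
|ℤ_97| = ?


ℤ_n has n elements.

|ℤ_97| = 97


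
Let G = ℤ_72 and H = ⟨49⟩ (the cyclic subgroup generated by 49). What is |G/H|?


|⟨49⟩| = n / gcd(49, 72) = 72 / 1 = 72
H is normal (ℤ_72 is abelian).
|G/H| = |G| / |H| = 72 / 72 = 1

|G/H| = 1


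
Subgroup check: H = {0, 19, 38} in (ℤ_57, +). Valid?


Subgroup test for H = {0, 19, 38} in (ℤ_57, +):
(1) 0 ∈ H? Yes
(2) Closure: for all a,b ∈ H, (a+b) mod 57 ∈ H? Yes
(3) Inverses: for all a ∈ H, -a mod 57 ∈ H? Yes

Yes, H is a subgroup of ℤ_57


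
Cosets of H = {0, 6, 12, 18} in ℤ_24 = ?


H = {0, 6, 12, 18}, |H| = 4
Number of cosets = |G|/|H| = 24/4 = 6
0 + H = {0, 6, 12, 18}
1 + H = {1, 7, 13, 19}
2 + H = {2, 8, 14, 20}
3 + H = {3, 9, 15, 21}
4 + H = {4, 10, 16, 22}
5 + H = {5, 11, 17, 23}

Cosets: 0+H={0,6,12,18}; 1+H={1,7,13,19}; 2+H={2,8,14,20}; 3+H={3,9,15,21}; 4+H={4,10,16,22}; 5+H={5,11,17,23}


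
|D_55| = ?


|D_n| = 2n (n rotations and n reflections)
|D_55| = 2×55 = 110

|D_55| = 110


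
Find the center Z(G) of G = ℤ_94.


Z(G) = {g ∈ G | gx = xg for all x ∈ G}
ℤ_94 is abelian, so Z(G) = G

Z(ℤ_94) = ℤ_94


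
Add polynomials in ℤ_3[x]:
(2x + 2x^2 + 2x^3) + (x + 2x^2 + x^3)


Add coefficients mod 3:
x^0: 0 + 0 = 0 (mod 3)
x^1: 2 + 1 = 0 (mod 3)
x^2: 2 + 2 = 1 (mod 3)
x^3: 2 + 1 = 0 (mod 3)
Result: x^2

f + g = x^2


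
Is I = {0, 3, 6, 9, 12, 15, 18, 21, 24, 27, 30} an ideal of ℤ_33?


Check ideal conditions for I = {0, 3, 6, 9, 12, 15, 18, 21, 24, 27, 30} in ℤ_33:
(1) I is an additive subgroup? Yes
(2) For r ∈ ℤ_33 and a ∈ I: r·a ∈ I? Yes

Yes, I is an ideal of ℤ_33


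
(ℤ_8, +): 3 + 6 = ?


Operation: addition mod 8
3 + 6 = (a + b) mod 8 with a = 3, b = 6

3 + 6 = 1


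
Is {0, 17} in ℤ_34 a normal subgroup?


H = {0, 17} in ℤ_34
ℤ_34 is abelian; every subgroup of an abelian group is normal

Yes, normal subgroup


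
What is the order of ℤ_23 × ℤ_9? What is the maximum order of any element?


|ℤ_23 × ℤ_9| = 23 × 9 = 207
Max element order = lcm(23,9) = 207
Cyclic? Yes (gcd=1)

|ℤ_23×ℤ_9| = 207, max element order = 207


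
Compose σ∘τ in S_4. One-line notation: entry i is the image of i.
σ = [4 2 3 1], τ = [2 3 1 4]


σ∘τ: apply τ first, then σ
1 →τ 2 →σ 2
2 →τ 3 →σ 3
3 →τ 1 →σ 4
4 →τ 4 →σ 1

σ∘τ = [2 3 4 1]


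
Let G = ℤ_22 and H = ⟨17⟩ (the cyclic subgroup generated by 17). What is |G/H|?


|⟨17⟩| = n / gcd(17, 22) = 22 / 1 = 22
H is normal (ℤ_22 is abelian).
|G/H| = |G| / |H| = 22 / 22 = 1

|G/H| = 1


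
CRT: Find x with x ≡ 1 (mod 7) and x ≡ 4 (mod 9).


m₁ = 7, m₂ = 9, gcd = 1, so CRT applies. M = m₁·m₂ = 63
Let M₁ = M/m₁ = 9, M₂ = M/m₂ = 7
Find y₁ ≡ M₁⁻¹ (mod m₁): 9⁻¹ ≡ 4 (mod 7)
Find y₂ ≡ M₂⁻¹ (mod m₂): 7⁻¹ ≡ 4 (mod 9)
x = a₁·M₁·y₁ + a₂·M₂·y₂ = 1·9·4 + 4·7·4 = 148
Reduce mod 63: x ≡ 22
Check: 22 mod 7 = 1 ✓, 22 mod 9 = 4 ✓

x ≡ 22 (mod 63)


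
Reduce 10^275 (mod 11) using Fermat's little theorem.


Fermat's little theorem: if p is prime and gcd(a,p)=1, then a^(p-1) ≡ 1 (mod p)
p = 11 is prime, gcd(10,11) = 1
Reduce exponent: 275 mod 10 = 5
So 10^275 ≡ 10^5 (mod 11)
10^5 mod 11 = 10

10^275 ≡ 10 (mod 11)
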